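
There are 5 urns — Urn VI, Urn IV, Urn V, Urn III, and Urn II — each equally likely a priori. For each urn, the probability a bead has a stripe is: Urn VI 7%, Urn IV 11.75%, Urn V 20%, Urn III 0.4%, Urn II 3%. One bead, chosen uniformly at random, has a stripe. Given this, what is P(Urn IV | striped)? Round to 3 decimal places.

0.279

Since the prior is uniform, the posterior is proportional to the likelihood:
  Urn VI: 0.07
  Urn IV: 0.1175
  Urn V: 0.2
  Urn III: 0.004
  Urn II: 0.03
Sum = 0.4215.
P(Urn IV | evidence) = 0.1175 / 0.4215 ≈ 0.279.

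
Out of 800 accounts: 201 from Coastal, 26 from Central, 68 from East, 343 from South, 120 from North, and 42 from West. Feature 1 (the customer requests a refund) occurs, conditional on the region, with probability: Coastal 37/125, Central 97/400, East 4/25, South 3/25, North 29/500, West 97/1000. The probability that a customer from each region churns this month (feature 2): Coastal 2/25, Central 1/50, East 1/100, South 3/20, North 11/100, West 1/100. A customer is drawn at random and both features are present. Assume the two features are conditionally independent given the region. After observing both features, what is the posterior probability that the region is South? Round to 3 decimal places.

0.516

Unnormalized posteriors (prior × likelihood):
  Coastal: 0.25125 × 0.296 × 0.08 = 0.0059496
  Central: 0.0325 × 0.2425 × 0.02 = 0.000157625
  East: 0.085 × 0.16 × 0.01 = 0.000136
  South: 0.42875 × 0.12 × 0.15 = 0.0077175
  North: 0.15 × 0.058 × 0.11 = 0.000957
  West: 0.0525 × 0.097 × 0.01 = 0.000050925
Normalizing constant = 0.01496865.
P(South | evidence) = 0.0077175 / 0.01496865 ≈ 0.516.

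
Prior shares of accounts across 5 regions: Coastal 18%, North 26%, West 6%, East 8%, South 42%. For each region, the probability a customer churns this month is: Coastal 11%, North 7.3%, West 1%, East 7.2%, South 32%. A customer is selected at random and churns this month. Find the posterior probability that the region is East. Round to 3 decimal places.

0.032

By Bayes' rule, posterior ∝ prior × likelihood:
  Coastal: 0.18 × 0.11 = 0.0198
  North: 0.26 × 0.073 = 0.01898
  West: 0.06 × 0.01 = 0.0006
  East: 0.08 × 0.072 = 0.00576
  South: 0.42 × 0.32 = 0.1344
Normalizing constant = 0.17954.
P(East | evidence) = 0.00576 / 0.17954 ≈ 0.032.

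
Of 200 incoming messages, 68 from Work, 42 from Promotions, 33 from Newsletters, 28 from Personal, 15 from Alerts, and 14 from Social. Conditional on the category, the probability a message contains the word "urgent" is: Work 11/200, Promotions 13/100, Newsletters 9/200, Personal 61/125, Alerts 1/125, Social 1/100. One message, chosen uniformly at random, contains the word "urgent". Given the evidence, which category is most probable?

Personal

By Bayes' rule, posterior ∝ prior × likelihood:
  Work: 0.34 × 0.055 = 0.0187
  Promotions: 0.21 × 0.13 = 0.0273
  Newsletters: 0.165 × 0.045 = 0.007425
  Personal: 0.14 × 0.488 = 0.06832
  Alerts: 0.075 × 0.008 = 0.0006
  Social: 0.07 × 0.01 = 0.0007
Total = 0.123045.
Largest term belongs to Personal, so Personal is most probable.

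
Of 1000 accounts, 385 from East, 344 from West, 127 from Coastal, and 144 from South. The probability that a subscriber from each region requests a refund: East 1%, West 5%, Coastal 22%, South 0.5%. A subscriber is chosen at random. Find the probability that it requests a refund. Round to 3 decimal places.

Unnormalized posteriors (prior × likelihood):
  East: 0.385 × 0.01 = 0.00385
  West: 0.344 × 0.05 = 0.0172
  Coastal: 0.127 × 0.22 = 0.02794
  South: 0.144 × 0.005 = 0.00072
P(refund) = 0.00385 + 0.0172 + 0.02794 + 0.00072 = 0.04971 → 0.050.

0.050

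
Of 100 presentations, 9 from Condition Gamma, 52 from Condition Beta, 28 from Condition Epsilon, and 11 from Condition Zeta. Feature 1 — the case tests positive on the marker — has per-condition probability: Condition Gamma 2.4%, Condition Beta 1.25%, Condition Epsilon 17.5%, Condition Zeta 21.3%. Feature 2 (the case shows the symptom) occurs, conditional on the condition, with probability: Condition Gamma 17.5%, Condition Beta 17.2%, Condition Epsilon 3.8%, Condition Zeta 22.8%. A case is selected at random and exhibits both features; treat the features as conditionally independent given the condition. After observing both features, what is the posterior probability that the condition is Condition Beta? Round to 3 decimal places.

Prior × likelihood for each hypothesis:
  Condition Gamma: 0.09 × 0.024 × 0.175 = 0.000378
  Condition Beta: 0.52 × 0.0125 × 0.172 = 0.001118
  Condition Epsilon: 0.28 × 0.175 × 0.038 = 0.001862
  Condition Zeta: 0.11 × 0.213 × 0.228 = 0.00534204
Sum = 0.00870004.
P(Condition Beta | evidence) = 0.001118 / 0.00870004 ≈ 0.129.

0.129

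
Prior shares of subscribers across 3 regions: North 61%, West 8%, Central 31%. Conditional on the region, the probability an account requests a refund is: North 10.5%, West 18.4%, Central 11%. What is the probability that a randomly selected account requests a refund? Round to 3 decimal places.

0.113

By Bayes' rule, posterior ∝ prior × likelihood:
  North: 0.61 × 0.105 = 0.06405
  West: 0.08 × 0.184 = 0.01472
  Central: 0.31 × 0.11 = 0.0341
P(refund) = 0.06405 + 0.01472 + 0.0341 = 0.11287 → 0.113.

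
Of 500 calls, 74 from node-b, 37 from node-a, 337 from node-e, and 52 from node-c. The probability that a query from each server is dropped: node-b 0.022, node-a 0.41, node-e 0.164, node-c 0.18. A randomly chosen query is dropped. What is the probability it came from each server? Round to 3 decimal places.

Compute prior × likelihood for every hypothesis:
  node-b: 0.148 × 0.022 = 0.003256
  node-a: 0.074 × 0.41 = 0.03034
  node-e: 0.674 × 0.164 = 0.110536
  node-c: 0.104 × 0.18 = 0.01872
Normalizing constant = 0.162852.
P(node-b | dropped) = 0.003256/0.162852 ≈ 0.020
P(node-a | dropped) = 0.03034/0.162852 ≈ 0.186
P(node-e | dropped) = 0.110536/0.162852 ≈ 0.679
P(node-c | dropped) = 0.01872/0.162852 ≈ 0.115

node-b 0.020, node-a 0.186, node-e 0.679, node-c 0.115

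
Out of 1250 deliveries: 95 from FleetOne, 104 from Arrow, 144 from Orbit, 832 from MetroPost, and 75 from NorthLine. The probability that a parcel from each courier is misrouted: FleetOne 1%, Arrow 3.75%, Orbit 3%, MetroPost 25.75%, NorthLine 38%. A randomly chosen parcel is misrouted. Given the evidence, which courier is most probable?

Prior × likelihood for each hypothesis:
  FleetOne: 0.076 × 0.01 = 0.00076
  Arrow: 0.0832 × 0.0375 = 0.00312
  Orbit: 0.1152 × 0.03 = 0.003456
  MetroPost: 0.6656 × 0.2575 = 0.171392
  NorthLine: 0.06 × 0.38 = 0.0228
Total = 0.201528.
Largest term belongs to MetroPost, so MetroPost is most probable.

MetroPost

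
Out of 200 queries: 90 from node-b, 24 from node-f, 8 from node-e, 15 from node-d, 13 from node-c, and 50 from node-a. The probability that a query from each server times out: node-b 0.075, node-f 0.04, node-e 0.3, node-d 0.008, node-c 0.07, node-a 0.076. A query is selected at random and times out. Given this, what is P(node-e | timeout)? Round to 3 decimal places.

Prior × likelihood for each hypothesis:
  node-b: 0.45 × 0.075 = 0.03375
  node-f: 0.12 × 0.04 = 0.0048
  node-e: 0.04 × 0.3 = 0.012
  node-d: 0.075 × 0.008 = 0.0006
  node-c: 0.065 × 0.07 = 0.00455
  node-a: 0.25 × 0.076 = 0.019
Sum = 0.0747.
P(node-e | evidence) = 0.012 / 0.0747 ≈ 0.161.

0.161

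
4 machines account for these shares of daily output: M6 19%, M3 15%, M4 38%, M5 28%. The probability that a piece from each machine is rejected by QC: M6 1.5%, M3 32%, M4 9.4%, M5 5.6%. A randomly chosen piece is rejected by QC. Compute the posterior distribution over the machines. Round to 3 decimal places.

M6 0.028, M3 0.469, M4 0.349, M5 0.153

By Bayes' rule, posterior ∝ prior × likelihood:
  M6: 0.19 × 0.015 = 0.00285
  M3: 0.15 × 0.32 = 0.048
  M4: 0.38 × 0.094 = 0.03572
  M5: 0.28 × 0.056 = 0.01568
Normalizing constant = 0.10225.
P(M6 | rejected) = 0.00285/0.10225 ≈ 0.028
P(M3 | rejected) = 0.048/0.10225 ≈ 0.469
P(M4 | rejected) = 0.03572/0.10225 ≈ 0.349
P(M5 | rejected) = 0.01568/0.10225 ≈ 0.153
(Check: 0.028+0.469+0.349+0.153 = 0.999.)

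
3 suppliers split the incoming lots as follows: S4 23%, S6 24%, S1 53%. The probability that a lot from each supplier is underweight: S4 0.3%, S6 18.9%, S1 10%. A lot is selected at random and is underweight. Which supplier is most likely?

Compute prior × likelihood for every hypothesis:
  S4: 0.23 × 0.003 = 0.00069
  S6: 0.24 × 0.189 = 0.04536
  S1: 0.53 × 0.1 = 0.053
Normalizing constant = 0.09905.
Largest term belongs to S1, so S1 is most probable.

S1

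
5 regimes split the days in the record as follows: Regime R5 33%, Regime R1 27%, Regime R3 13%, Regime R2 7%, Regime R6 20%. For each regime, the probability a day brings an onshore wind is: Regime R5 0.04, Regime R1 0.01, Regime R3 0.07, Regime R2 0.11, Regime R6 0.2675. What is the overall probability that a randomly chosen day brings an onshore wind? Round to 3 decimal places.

By Bayes' rule, posterior ∝ prior × likelihood:
  Regime R5: 0.33 × 0.04 = 0.0132
  Regime R1: 0.27 × 0.01 = 0.0027
  Regime R3: 0.13 × 0.07 = 0.0091
  Regime R2: 0.07 × 0.11 = 0.0077
  Regime R6: 0.2 × 0.2675 = 0.0535
P(onshore) = 0.0132 + 0.0027 + 0.0091 + 0.0077 + 0.0535 = 0.0862 → 0.086.

0.086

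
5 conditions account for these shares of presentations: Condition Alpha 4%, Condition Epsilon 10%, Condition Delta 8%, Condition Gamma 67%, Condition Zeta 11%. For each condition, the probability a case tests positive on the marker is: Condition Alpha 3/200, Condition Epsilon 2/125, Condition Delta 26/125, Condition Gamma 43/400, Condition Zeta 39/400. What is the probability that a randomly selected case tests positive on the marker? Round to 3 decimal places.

Compute prior × likelihood for every hypothesis:
  Condition Alpha: 0.04 × 0.015 = 0.0006
  Condition Epsilon: 0.1 × 0.016 = 0.0016
  Condition Delta: 0.08 × 0.208 = 0.01664
  Condition Gamma: 0.67 × 0.1075 = 0.072025
  Condition Zeta: 0.11 × 0.0975 = 0.010725
P(marker-positive) = 0.0006 + 0.0016 + 0.01664 + 0.072025 + 0.010725 = 0.10159 → 0.102.

0.102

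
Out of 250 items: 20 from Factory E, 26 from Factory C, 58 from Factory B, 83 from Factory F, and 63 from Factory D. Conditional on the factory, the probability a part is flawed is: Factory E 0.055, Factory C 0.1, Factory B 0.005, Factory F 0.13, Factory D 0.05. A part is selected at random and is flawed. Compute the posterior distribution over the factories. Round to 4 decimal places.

Factory E 0.0613, Factory C 0.1450, Factory B 0.0162, Factory F 0.6018, Factory D 0.1757

Unnormalized posteriors (prior × likelihood):
  Factory E: 0.08 × 0.055 = 0.0044
  Factory C: 0.104 × 0.1 = 0.0104
  Factory B: 0.232 × 0.005 = 0.00116
  Factory F: 0.332 × 0.13 = 0.04316
  Factory D: 0.252 × 0.05 = 0.0126
Total = 0.07172.
P(Factory E | flawed) = 0.0044/0.07172 ≈ 0.0613
P(Factory C | flawed) = 0.0104/0.07172 ≈ 0.1450
P(Factory B | flawed) = 0.00116/0.07172 ≈ 0.0162
P(Factory F | flawed) = 0.04316/0.07172 ≈ 0.6018
P(Factory D | flawed) = 0.0126/0.07172 ≈ 0.1757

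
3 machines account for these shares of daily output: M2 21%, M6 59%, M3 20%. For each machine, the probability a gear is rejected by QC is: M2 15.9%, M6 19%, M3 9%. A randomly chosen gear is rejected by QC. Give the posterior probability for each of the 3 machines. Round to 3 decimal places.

M2 0.204, M6 0.686, M3 0.110

Compute prior × likelihood for every hypothesis:
  M2: 0.21 × 0.159 = 0.03339
  M6: 0.59 × 0.19 = 0.1121
  M3: 0.2 × 0.09 = 0.018
Sum = 0.16349.
P(M2 | rejected) = 0.03339/0.16349 ≈ 0.204
P(M6 | rejected) = 0.1121/0.16349 ≈ 0.686
P(M3 | rejected) = 0.018/0.16349 ≈ 0.110
(Check: 0.204+0.686+0.110 = 1.000.)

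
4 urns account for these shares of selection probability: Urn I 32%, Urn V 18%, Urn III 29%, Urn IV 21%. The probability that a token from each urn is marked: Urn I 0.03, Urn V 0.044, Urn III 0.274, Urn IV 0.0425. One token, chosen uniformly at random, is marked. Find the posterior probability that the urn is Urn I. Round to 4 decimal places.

Unnormalized posteriors (prior × likelihood):
  Urn I: 0.32 × 0.03 = 0.0096
  Urn V: 0.18 × 0.044 = 0.00792
  Urn III: 0.29 × 0.274 = 0.07946
  Urn IV: 0.21 × 0.0425 = 0.008925
Total = 0.105905.
P(Urn I | evidence) = 0.0096 / 0.105905 ≈ 0.0906.

0.0906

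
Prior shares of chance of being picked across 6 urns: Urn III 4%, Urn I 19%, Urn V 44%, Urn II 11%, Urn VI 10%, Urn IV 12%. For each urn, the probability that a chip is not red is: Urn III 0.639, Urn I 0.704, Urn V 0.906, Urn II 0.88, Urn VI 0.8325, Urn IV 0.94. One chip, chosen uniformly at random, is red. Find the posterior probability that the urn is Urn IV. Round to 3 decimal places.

Taking complements, P(red | each) = Urn III 0.361, Urn I 0.296, Urn V 0.094, Urn II 0.12, Urn VI 0.1675, Urn IV 0.06.
Compute prior × likelihood for every hypothesis:
  Urn III: 0.04 × 0.361 = 0.01444
  Urn I: 0.19 × 0.296 = 0.05624
  Urn V: 0.44 × 0.094 = 0.04136
  Urn II: 0.11 × 0.12 = 0.0132
  Urn VI: 0.1 × 0.1675 = 0.01675
  Urn IV: 0.12 × 0.06 = 0.0072
Total = 0.14919.
P(Urn IV | evidence) = 0.0072 / 0.14919 ≈ 0.048.

0.048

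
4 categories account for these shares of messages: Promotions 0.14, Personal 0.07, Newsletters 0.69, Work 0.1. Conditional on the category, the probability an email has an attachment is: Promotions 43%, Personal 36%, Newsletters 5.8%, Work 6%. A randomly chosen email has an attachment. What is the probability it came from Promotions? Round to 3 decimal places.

By Bayes' rule, posterior ∝ prior × likelihood:
  Promotions: 0.14 × 0.43 = 0.0602
  Personal: 0.07 × 0.36 = 0.0252
  Newsletters: 0.69 × 0.058 = 0.04002
  Work: 0.1 × 0.06 = 0.006
Sum = 0.13142.
P(Promotions | evidence) = 0.0602 / 0.13142 ≈ 0.458.

0.458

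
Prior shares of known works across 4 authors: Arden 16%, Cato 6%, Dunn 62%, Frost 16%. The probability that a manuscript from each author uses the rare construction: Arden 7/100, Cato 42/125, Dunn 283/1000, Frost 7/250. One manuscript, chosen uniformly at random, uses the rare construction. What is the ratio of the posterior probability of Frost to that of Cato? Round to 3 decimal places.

Prior × likelihood for each hypothesis:
  Arden: 0.16 × 0.07 = 0.0112
  Cato: 0.06 × 0.336 = 0.02016
  Dunn: 0.62 × 0.283 = 0.17546
  Frost: 0.16 × 0.028 = 0.00448
Sum = 0.2113.
The ratio is 0.00448 / 0.02016 (the normalizer cancels) = 0.222.

0.222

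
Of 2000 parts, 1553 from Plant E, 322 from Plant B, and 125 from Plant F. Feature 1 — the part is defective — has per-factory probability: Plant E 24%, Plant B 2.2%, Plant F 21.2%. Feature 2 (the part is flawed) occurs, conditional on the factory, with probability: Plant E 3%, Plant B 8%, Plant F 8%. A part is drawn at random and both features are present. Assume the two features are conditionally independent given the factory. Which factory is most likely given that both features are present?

Plant E

Compute prior × likelihood for every hypothesis:
  Plant E: 0.7765 × 0.24 × 0.03 = 0.0055908
  Plant B: 0.161 × 0.022 × 0.08 = 0.00028336
  Plant F: 0.0625 × 0.212 × 0.08 = 0.00106
Total = 0.00693416.
Largest term belongs to Plant E, so Plant E is most probable.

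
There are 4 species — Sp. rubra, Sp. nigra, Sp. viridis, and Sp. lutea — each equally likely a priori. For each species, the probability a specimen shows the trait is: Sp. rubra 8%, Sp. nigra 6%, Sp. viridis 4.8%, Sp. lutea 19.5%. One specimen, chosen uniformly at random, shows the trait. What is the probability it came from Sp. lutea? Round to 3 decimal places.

0.509

Since the prior is uniform, the posterior is proportional to the likelihood:
  Sp. rubra: 0.08
  Sp. nigra: 0.06
  Sp. viridis: 0.048
  Sp. lutea: 0.195
Normalizing constant = 0.383.
P(Sp. lutea | evidence) = 0.195 / 0.383 ≈ 0.509.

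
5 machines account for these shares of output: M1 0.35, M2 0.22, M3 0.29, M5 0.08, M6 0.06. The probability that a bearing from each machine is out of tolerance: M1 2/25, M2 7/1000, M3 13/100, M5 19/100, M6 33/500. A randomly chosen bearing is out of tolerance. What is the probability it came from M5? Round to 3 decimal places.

0.176

Unnormalized posteriors (prior × likelihood):
  M1: 0.35 × 0.08 = 0.028
  M2: 0.22 × 0.007 = 0.00154
  M3: 0.29 × 0.13 = 0.0377
  M5: 0.08 × 0.19 = 0.0152
  M6: 0.06 × 0.066 = 0.00396
Sum = 0.0864.
P(M5 | evidence) = 0.0152 / 0.0864 ≈ 0.176.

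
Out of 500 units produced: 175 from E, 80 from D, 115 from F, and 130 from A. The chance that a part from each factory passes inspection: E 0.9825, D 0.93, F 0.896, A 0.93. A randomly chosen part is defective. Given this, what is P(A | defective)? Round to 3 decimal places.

Taking complements, P(defective | each) = E 0.0175, D 0.07, F 0.104, A 0.07.
Unnormalized posteriors (prior × likelihood):
  E: 0.35 × 0.0175 = 0.006125
  D: 0.16 × 0.07 = 0.0112
  F: 0.23 × 0.104 = 0.02392
  A: 0.26 × 0.07 = 0.0182
Total = 0.059445.
P(A | evidence) = 0.0182 / 0.059445 ≈ 0.306.

0.306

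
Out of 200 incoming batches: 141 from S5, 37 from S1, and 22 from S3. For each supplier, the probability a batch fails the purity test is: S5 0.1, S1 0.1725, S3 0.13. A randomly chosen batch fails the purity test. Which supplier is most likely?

S5

Compute prior × likelihood for every hypothesis:
  S5: 0.705 × 0.1 = 0.0705
  S1: 0.185 × 0.1725 = 0.0319125
  S3: 0.11 × 0.13 = 0.0143
Total = 0.1167125.
Largest term belongs to S5, so S5 is most probable.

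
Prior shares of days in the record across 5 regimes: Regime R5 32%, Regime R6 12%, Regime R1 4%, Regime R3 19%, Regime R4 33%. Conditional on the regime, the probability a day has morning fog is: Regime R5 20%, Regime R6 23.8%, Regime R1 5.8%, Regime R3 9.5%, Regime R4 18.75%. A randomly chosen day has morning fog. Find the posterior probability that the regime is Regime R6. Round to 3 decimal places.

0.163

Prior × likelihood for each hypothesis:
  Regime R5: 0.32 × 0.2 = 0.064
  Regime R6: 0.12 × 0.238 = 0.02856
  Regime R1: 0.04 × 0.058 = 0.00232
  Regime R3: 0.19 × 0.095 = 0.01805
  Regime R4: 0.33 × 0.1875 = 0.061875
Normalizing constant = 0.174805.
P(Regime R6 | evidence) = 0.02856 / 0.174805 ≈ 0.163.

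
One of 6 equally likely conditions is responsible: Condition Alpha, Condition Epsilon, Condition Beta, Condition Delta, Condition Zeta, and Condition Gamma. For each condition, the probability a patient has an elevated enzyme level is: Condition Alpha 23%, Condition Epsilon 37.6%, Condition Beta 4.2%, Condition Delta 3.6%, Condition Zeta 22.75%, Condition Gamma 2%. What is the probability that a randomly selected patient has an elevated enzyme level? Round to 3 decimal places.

0.155

With a uniform prior (1/6 each), posterior ∝ likelihood:
  Condition Alpha: 0.23
  Condition Epsilon: 0.376
  Condition Beta: 0.042
  Condition Delta: 0.036
  Condition Zeta: 0.2275
  Condition Gamma: 0.02
P(elevated) = (1/6) × (0.23 + 0.376 + 0.042 + 0.036 + 0.2275 + 0.02) = 0.9315/6 ≈ 0.155.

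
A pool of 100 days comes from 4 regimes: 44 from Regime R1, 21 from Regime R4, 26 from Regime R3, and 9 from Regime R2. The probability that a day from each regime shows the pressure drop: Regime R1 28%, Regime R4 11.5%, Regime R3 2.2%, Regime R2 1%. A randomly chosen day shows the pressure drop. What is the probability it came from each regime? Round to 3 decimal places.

Regime R1 0.800, Regime R4 0.157, Regime R3 0.037, Regime R2 0.006

By Bayes' rule, posterior ∝ prior × likelihood:
  Regime R1: 0.44 × 0.28 = 0.1232
  Regime R4: 0.21 × 0.115 = 0.02415
  Regime R3: 0.26 × 0.022 = 0.00572
  Regime R2: 0.09 × 0.01 = 0.0009
Total = 0.15397.
P(Regime R1 | drop) = 0.1232/0.15397 ≈ 0.800
P(Regime R4 | drop) = 0.02415/0.15397 ≈ 0.157
P(Regime R3 | drop) = 0.00572/0.15397 ≈ 0.037
P(Regime R2 | drop) = 0.0009/0.15397 ≈ 0.006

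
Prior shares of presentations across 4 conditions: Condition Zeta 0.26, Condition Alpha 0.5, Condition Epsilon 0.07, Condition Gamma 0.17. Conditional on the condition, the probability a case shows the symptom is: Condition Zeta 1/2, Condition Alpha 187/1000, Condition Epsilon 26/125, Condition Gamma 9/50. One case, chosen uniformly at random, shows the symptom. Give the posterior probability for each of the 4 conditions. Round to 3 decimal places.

Unnormalized posteriors (prior × likelihood):
  Condition Zeta: 0.26 × 0.5 = 0.13
  Condition Alpha: 0.5 × 0.187 = 0.0935
  Condition Epsilon: 0.07 × 0.208 = 0.01456
  Condition Gamma: 0.17 × 0.18 = 0.0306
Normalizing constant = 0.26866.
P(Condition Zeta | symptomatic) = 0.13/0.26866 ≈ 0.484
P(Condition Alpha | symptomatic) = 0.0935/0.26866 ≈ 0.348
P(Condition Epsilon | symptomatic) = 0.01456/0.26866 ≈ 0.054
P(Condition Gamma | symptomatic) = 0.0306/0.26866 ≈ 0.114

Condition Zeta 0.484, Condition Alpha 0.348, Condition Epsilon 0.054, Condition Gamma 0.114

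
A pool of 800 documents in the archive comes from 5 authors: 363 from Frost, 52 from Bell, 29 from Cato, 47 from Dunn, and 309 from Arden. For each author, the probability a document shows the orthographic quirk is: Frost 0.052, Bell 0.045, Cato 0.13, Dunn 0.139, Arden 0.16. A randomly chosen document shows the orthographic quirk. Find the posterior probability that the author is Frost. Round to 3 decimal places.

0.233

Unnormalized posteriors (prior × likelihood):
  Frost: 0.45375 × 0.052 = 0.023595
  Bell: 0.065 × 0.045 = 0.002925
  Cato: 0.03625 × 0.13 = 0.0047125
  Dunn: 0.05875 × 0.139 = 0.00816625
  Arden: 0.38625 × 0.16 = 0.0618
Sum = 0.10119875.
P(Frost | evidence) = 0.023595 / 0.10119875 ≈ 0.233.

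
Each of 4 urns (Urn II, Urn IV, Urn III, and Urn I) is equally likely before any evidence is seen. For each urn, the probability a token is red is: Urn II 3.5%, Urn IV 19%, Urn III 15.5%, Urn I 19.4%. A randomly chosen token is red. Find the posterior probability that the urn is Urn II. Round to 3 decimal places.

0.061

Since the prior is uniform, the posterior is proportional to the likelihood:
  Urn II: 0.035
  Urn IV: 0.19
  Urn III: 0.155
  Urn I: 0.194
Normalizing constant = 0.574.
P(Urn II | evidence) = 0.035 / 0.574 ≈ 0.061.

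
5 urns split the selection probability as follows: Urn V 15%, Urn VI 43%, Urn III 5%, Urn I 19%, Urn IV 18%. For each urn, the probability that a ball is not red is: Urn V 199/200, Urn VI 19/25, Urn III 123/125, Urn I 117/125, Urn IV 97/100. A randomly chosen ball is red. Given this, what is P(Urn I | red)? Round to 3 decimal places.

Taking complements, P(red | each) = Urn V 0.005, Urn VI 0.24, Urn III 0.016, Urn I 0.064, Urn IV 0.03.
Unnormalized posteriors (prior × likelihood):
  Urn V: 0.15 × 0.005 = 0.00075
  Urn VI: 0.43 × 0.24 = 0.1032
  Urn III: 0.05 × 0.016 = 0.0008
  Urn I: 0.19 × 0.064 = 0.01216
  Urn IV: 0.18 × 0.03 = 0.0054
Normalizing constant = 0.12231.
P(Urn I | evidence) = 0.01216 / 0.12231 ≈ 0.099.

0.099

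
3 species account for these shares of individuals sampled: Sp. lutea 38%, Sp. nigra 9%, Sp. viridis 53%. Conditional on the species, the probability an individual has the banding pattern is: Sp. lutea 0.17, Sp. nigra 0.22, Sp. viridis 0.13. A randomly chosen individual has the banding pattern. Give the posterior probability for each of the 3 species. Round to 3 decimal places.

Unnormalized posteriors (prior × likelihood):
  Sp. lutea: 0.38 × 0.17 = 0.0646
  Sp. nigra: 0.09 × 0.22 = 0.0198
  Sp. viridis: 0.53 × 0.13 = 0.0689
Sum = 0.1533.
P(Sp. lutea | banded) = 0.0646/0.1533 ≈ 0.421
P(Sp. nigra | banded) = 0.0198/0.1533 ≈ 0.129
P(Sp. viridis | banded) = 0.0689/0.1533 ≈ 0.449

Sp. lutea 0.421, Sp. nigra 0.129, Sp. viridis 0.449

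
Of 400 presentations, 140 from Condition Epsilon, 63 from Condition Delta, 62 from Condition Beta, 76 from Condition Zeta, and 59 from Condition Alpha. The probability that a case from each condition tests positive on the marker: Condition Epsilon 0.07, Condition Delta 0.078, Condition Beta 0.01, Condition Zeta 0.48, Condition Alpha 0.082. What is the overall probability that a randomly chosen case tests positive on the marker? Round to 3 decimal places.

0.142

Prior × likelihood for each hypothesis:
  Condition Epsilon: 0.35 × 0.07 = 0.0245
  Condition Delta: 0.1575 × 0.078 = 0.012285
  Condition Beta: 0.155 × 0.01 = 0.00155
  Condition Zeta: 0.19 × 0.48 = 0.0912
  Condition Alpha: 0.1475 × 0.082 = 0.012095
P(marker-positive) = 0.0245 + 0.012285 + 0.00155 + 0.0912 + 0.012095 = 0.14163 → 0.142.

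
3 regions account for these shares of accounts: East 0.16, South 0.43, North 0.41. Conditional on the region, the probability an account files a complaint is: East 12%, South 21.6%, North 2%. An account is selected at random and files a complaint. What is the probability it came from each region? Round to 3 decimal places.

Unnormalized posteriors (prior × likelihood):
  East: 0.16 × 0.12 = 0.0192
  South: 0.43 × 0.216 = 0.09288
  North: 0.41 × 0.02 = 0.0082
Normalizing constant = 0.12028.
P(East | complaint) = 0.0192/0.12028 ≈ 0.160
P(South | complaint) = 0.09288/0.12028 ≈ 0.772
P(North | complaint) = 0.0082/0.12028 ≈ 0.068
(Check: 0.160+0.772+0.068 = 1.000.)

East 0.160, South 0.772, North 0.068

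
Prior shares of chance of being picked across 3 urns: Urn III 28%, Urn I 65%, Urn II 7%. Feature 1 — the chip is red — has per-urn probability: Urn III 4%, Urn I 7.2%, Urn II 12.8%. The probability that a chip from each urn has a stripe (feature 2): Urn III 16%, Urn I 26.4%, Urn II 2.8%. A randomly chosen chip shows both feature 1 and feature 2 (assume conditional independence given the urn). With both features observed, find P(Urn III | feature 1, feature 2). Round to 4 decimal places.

0.1245

Compute prior × likelihood for every hypothesis:
  Urn III: 0.28 × 0.04 × 0.16 = 0.001792
  Urn I: 0.65 × 0.072 × 0.264 = 0.0123552
  Urn II: 0.07 × 0.128 × 0.028 = 0.00025088
Total = 0.01439808.
P(Urn III | evidence) = 0.001792 / 0.01439808 ≈ 0.1245.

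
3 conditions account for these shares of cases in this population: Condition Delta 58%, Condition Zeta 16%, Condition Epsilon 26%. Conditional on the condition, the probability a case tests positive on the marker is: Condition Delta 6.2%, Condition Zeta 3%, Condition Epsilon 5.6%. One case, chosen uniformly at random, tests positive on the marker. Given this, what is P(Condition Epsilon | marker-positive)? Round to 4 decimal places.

Compute prior × likelihood for every hypothesis:
  Condition Delta: 0.58 × 0.062 = 0.03596
  Condition Zeta: 0.16 × 0.03 = 0.0048
  Condition Epsilon: 0.26 × 0.056 = 0.01456
Total = 0.05532.
P(Condition Epsilon | evidence) = 0.01456 / 0.05532 ≈ 0.2632.

0.2632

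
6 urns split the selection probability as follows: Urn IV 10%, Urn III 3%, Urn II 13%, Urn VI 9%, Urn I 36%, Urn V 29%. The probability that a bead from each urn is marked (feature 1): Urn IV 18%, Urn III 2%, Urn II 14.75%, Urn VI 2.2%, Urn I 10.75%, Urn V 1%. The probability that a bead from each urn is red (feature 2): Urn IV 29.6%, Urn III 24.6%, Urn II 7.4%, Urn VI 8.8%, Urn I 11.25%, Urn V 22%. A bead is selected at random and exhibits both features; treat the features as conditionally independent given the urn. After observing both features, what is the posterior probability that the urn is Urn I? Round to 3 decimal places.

0.361

Compute prior × likelihood for every hypothesis:
  Urn IV: 0.1 × 0.18 × 0.296 = 0.005328
  Urn III: 0.03 × 0.02 × 0.246 = 0.0001476
  Urn II: 0.13 × 0.1475 × 0.074 = 0.00141895
  Urn VI: 0.09 × 0.022 × 0.088 = 0.00017424
  Urn I: 0.36 × 0.1075 × 0.1125 = 0.00435375
  Urn V: 0.29 × 0.01 × 0.22 = 0.000638
Total = 0.01206054.
P(Urn I | evidence) = 0.00435375 / 0.01206054 ≈ 0.361.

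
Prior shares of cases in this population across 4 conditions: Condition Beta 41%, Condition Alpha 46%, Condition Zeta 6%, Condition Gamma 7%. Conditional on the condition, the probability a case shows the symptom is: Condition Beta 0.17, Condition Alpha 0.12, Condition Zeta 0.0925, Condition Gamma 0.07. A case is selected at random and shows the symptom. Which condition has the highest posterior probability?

Condition Beta

Unnormalized posteriors (prior × likelihood):
  Condition Beta: 0.41 × 0.17 = 0.0697
  Condition Alpha: 0.46 × 0.12 = 0.0552
  Condition Zeta: 0.06 × 0.0925 = 0.00555
  Condition Gamma: 0.07 × 0.07 = 0.0049
Total = 0.13535.
Largest term belongs to Condition Beta, so Condition Beta is most probable.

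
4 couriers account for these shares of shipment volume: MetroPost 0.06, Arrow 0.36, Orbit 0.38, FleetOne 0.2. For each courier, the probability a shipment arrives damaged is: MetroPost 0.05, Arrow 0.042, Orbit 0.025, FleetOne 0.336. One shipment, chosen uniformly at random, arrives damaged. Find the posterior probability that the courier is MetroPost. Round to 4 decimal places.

By Bayes' rule, posterior ∝ prior × likelihood:
  MetroPost: 0.06 × 0.05 = 0.003
  Arrow: 0.36 × 0.042 = 0.01512
  Orbit: 0.38 × 0.025 = 0.0095
  FleetOne: 0.2 × 0.336 = 0.0672
Total = 0.09482.
P(MetroPost | evidence) = 0.003 / 0.09482 ≈ 0.0316.

0.0316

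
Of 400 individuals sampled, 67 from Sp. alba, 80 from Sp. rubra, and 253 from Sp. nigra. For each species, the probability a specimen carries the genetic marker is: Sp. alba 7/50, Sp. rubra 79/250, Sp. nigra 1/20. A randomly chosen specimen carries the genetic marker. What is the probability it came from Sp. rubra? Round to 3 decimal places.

0.534

Prior × likelihood for each hypothesis:
  Sp. alba: 0.1675 × 0.14 = 0.02345
  Sp. rubra: 0.2 × 0.316 = 0.0632
  Sp. nigra: 0.6325 × 0.05 = 0.031625
Sum = 0.118275.
P(Sp. rubra | evidence) = 0.0632 / 0.118275 ≈ 0.534.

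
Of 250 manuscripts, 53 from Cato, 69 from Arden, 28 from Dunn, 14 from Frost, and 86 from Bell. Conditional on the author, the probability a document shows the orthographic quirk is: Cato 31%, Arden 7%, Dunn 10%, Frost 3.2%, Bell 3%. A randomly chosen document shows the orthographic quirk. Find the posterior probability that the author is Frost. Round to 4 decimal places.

0.0165

By Bayes' rule, posterior ∝ prior × likelihood:
  Cato: 0.212 × 0.31 = 0.06572
  Arden: 0.276 × 0.07 = 0.01932
  Dunn: 0.112 × 0.1 = 0.0112
  Frost: 0.056 × 0.032 = 0.001792
  Bell: 0.344 × 0.03 = 0.01032
Total = 0.108352.
P(Frost | evidence) = 0.001792 / 0.108352 ≈ 0.0165.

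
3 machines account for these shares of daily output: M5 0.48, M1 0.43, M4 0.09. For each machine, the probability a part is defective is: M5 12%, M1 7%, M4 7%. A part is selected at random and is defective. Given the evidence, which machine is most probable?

Unnormalized posteriors (prior × likelihood):
  M5: 0.48 × 0.12 = 0.0576
  M1: 0.43 × 0.07 = 0.0301
  M4: 0.09 × 0.07 = 0.0063
Normalizing constant = 0.094.
Largest term belongs to M5, so M5 is most probable.

M5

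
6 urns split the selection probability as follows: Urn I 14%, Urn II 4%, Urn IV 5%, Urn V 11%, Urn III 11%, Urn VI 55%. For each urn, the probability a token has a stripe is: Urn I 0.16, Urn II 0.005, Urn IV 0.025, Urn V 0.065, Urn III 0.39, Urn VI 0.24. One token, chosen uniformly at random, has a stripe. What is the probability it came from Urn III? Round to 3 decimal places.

0.208

Unnormalized posteriors (prior × likelihood):
  Urn I: 0.14 × 0.16 = 0.0224
  Urn II: 0.04 × 0.005 = 0.0002
  Urn IV: 0.05 × 0.025 = 0.00125
  Urn V: 0.11 × 0.065 = 0.00715
  Urn III: 0.11 × 0.39 = 0.0429
  Urn VI: 0.55 × 0.24 = 0.132
Sum = 0.2059.
P(Urn III | evidence) = 0.0429 / 0.2059 ≈ 0.208.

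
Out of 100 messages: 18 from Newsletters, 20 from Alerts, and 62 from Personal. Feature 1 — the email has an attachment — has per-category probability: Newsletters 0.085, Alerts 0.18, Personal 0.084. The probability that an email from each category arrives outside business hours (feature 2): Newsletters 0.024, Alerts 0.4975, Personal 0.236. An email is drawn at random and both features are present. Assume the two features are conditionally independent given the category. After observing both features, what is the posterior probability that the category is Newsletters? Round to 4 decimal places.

Prior × likelihood for each hypothesis:
  Newsletters: 0.18 × 0.085 × 0.024 = 0.0003672
  Alerts: 0.2 × 0.18 × 0.4975 = 0.01791
  Personal: 0.62 × 0.084 × 0.236 = 0.01229088
Total = 0.03056808.
P(Newsletters | evidence) = 0.0003672 / 0.03056808 ≈ 0.0120.

0.0120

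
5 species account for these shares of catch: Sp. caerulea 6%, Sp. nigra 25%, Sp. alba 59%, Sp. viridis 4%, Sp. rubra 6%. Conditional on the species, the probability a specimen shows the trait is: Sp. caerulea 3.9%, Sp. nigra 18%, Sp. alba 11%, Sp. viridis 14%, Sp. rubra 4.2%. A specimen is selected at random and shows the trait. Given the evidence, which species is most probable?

Sp. alba

By Bayes' rule, posterior ∝ prior × likelihood:
  Sp. caerulea: 0.06 × 0.039 = 0.00234
  Sp. nigra: 0.25 × 0.18 = 0.045
  Sp. alba: 0.59 × 0.11 = 0.0649
  Sp. viridis: 0.04 × 0.14 = 0.0056
  Sp. rubra: 0.06 × 0.042 = 0.00252
Normalizing constant = 0.12036.
Largest term belongs to Sp. alba, so Sp. alba is most probable.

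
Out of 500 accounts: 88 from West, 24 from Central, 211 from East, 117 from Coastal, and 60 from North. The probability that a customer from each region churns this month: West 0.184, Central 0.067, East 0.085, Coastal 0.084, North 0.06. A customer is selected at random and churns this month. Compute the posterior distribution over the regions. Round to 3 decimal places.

Unnormalized posteriors (prior × likelihood):
  West: 0.176 × 0.184 = 0.032384
  Central: 0.048 × 0.067 = 0.003216
  East: 0.422 × 0.085 = 0.03587
  Coastal: 0.234 × 0.084 = 0.019656
  North: 0.12 × 0.06 = 0.0072
Normalizing constant = 0.098326.
P(West | churn) = 0.032384/0.098326 ≈ 0.329
P(Central | churn) = 0.003216/0.098326 ≈ 0.033
P(East | churn) = 0.03587/0.098326 ≈ 0.365
P(Coastal | churn) = 0.019656/0.098326 ≈ 0.200
P(North | churn) = 0.0072/0.098326 ≈ 0.073

West 0.329, Central 0.033, East 0.365, Coastal 0.200, North 0.073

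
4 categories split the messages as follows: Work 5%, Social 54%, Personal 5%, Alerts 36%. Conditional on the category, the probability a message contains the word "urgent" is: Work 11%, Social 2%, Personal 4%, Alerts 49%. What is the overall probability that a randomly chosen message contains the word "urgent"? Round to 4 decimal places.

Compute prior × likelihood for every hypothesis:
  Work: 0.05 × 0.11 = 0.0055
  Social: 0.54 × 0.02 = 0.0108
  Personal: 0.05 × 0.04 = 0.002
  Alerts: 0.36 × 0.49 = 0.1764
P(urgent-flag) = 0.0055 + 0.0108 + 0.002 + 0.1764 = 0.1947 → 0.1947.

0.1947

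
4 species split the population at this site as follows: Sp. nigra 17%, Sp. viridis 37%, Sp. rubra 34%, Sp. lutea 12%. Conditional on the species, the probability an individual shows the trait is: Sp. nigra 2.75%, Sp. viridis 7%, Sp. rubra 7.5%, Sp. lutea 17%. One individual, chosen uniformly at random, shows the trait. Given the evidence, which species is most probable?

Sp. viridis

Compute prior × likelihood for every hypothesis:
  Sp. nigra: 0.17 × 0.0275 = 0.004675
  Sp. viridis: 0.37 × 0.07 = 0.0259
  Sp. rubra: 0.34 × 0.075 = 0.0255
  Sp. lutea: 0.12 × 0.17 = 0.0204
Total = 0.076475.
Largest term belongs to Sp. viridis, so Sp. viridis is most probable.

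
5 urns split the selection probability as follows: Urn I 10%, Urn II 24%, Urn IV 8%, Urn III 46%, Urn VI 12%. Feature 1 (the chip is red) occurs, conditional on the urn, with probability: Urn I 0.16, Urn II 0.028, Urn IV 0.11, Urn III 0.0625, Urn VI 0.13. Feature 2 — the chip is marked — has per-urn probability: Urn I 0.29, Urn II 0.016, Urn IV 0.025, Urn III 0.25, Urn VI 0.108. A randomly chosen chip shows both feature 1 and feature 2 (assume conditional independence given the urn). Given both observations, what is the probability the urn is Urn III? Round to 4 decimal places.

Unnormalized posteriors (prior × likelihood):
  Urn I: 0.1 × 0.16 × 0.29 = 0.00464
  Urn II: 0.24 × 0.028 × 0.016 = 0.00010752
  Urn IV: 0.08 × 0.11 × 0.025 = 0.00022
  Urn III: 0.46 × 0.0625 × 0.25 = 0.0071875
  Urn VI: 0.12 × 0.13 × 0.108 = 0.0016848
Total = 0.01383982.
P(Urn III | evidence) = 0.0071875 / 0.01383982 ≈ 0.5193.

0.5193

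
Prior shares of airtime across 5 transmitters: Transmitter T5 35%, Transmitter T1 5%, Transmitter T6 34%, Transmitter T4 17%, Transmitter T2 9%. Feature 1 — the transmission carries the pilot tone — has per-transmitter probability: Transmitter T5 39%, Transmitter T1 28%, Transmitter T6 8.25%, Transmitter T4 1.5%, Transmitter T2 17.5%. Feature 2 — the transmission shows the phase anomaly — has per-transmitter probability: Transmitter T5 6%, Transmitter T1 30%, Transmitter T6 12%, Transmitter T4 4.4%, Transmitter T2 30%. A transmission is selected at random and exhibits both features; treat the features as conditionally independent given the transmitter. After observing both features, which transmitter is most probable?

Transmitter T5

Compute prior × likelihood for every hypothesis:
  Transmitter T5: 0.35 × 0.39 × 0.06 = 0.00819
  Transmitter T1: 0.05 × 0.28 × 0.3 = 0.0042
  Transmitter T6: 0.34 × 0.0825 × 0.12 = 0.003366
  Transmitter T4: 0.17 × 0.015 × 0.044 = 0.0001122
  Transmitter T2: 0.09 × 0.175 × 0.3 = 0.004725
Normalizing constant = 0.0205932.
Largest term belongs to Transmitter T5, so Transmitter T5 is most probable.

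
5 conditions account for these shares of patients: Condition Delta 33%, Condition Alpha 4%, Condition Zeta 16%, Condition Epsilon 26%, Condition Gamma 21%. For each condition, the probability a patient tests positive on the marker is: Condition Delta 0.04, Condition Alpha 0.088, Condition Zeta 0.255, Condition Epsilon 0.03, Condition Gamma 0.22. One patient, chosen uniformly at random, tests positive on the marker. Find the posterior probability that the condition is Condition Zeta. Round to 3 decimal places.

0.366

Compute prior × likelihood for every hypothesis:
  Condition Delta: 0.33 × 0.04 = 0.0132
  Condition Alpha: 0.04 × 0.088 = 0.00352
  Condition Zeta: 0.16 × 0.255 = 0.0408
  Condition Epsilon: 0.26 × 0.03 = 0.0078
  Condition Gamma: 0.21 × 0.22 = 0.0462
Total = 0.11152.
P(Condition Zeta | evidence) = 0.0408 / 0.11152 ≈ 0.366.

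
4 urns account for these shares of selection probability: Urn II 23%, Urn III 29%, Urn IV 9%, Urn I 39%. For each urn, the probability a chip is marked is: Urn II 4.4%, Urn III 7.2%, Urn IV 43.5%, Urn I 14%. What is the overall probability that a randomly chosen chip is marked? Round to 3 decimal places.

0.125

Prior × likelihood for each hypothesis:
  Urn II: 0.23 × 0.044 = 0.01012
  Urn III: 0.29 × 0.072 = 0.02088
  Urn IV: 0.09 × 0.435 = 0.03915
  Urn I: 0.39 × 0.14 = 0.0546
P(marked) = 0.01012 + 0.02088 + 0.03915 + 0.0546 = 0.12475 → 0.125.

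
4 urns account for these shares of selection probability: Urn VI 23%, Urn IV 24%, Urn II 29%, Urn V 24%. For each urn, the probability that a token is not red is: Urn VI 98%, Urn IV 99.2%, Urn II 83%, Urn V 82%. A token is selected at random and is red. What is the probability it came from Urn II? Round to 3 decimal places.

0.498

Taking complements, P(red | each) = Urn VI 0.02, Urn IV 0.008, Urn II 0.17, Urn V 0.18.
Compute prior × likelihood for every hypothesis:
  Urn VI: 0.23 × 0.02 = 0.0046
  Urn IV: 0.24 × 0.008 = 0.00192
  Urn II: 0.29 × 0.17 = 0.0493
  Urn V: 0.24 × 0.18 = 0.0432
Normalizing constant = 0.09902.
P(Urn II | evidence) = 0.0493 / 0.09902 ≈ 0.498.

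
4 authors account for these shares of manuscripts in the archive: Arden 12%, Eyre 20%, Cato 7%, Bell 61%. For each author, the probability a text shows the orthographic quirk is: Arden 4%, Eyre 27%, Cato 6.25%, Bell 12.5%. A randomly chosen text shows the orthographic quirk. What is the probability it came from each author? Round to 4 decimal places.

Arden 0.0344, Eyre 0.3873, Cato 0.0314, Bell 0.5469

Compute prior × likelihood for every hypothesis:
  Arden: 0.12 × 0.04 = 0.0048
  Eyre: 0.2 × 0.27 = 0.054
  Cato: 0.07 × 0.0625 = 0.004375
  Bell: 0.61 × 0.125 = 0.07625
Total = 0.139425.
P(Arden | quirk) = 0.0048/0.139425 ≈ 0.0344
P(Eyre | quirk) = 0.054/0.139425 ≈ 0.3873
P(Cato | quirk) = 0.004375/0.139425 ≈ 0.0314
P(Bell | quirk) = 0.07625/0.139425 ≈ 0.5469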